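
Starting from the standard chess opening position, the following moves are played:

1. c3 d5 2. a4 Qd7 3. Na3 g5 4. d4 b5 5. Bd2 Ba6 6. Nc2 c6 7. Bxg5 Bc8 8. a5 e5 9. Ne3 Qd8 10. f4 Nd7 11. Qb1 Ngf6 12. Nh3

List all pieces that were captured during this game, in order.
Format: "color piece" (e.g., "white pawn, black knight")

Tracking captures:
  Bxg5: captured black pawn

black pawn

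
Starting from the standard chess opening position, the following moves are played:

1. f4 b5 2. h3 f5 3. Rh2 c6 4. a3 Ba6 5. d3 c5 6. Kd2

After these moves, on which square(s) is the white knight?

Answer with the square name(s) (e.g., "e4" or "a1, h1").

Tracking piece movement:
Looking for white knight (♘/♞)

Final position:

  a b c d e f g h
  ─────────────────
8│♜ ♞ · ♛ ♚ ♝ ♞ ♜│8
7│♟ · · ♟ ♟ · ♟ ♟│7
6│♝ · · · · · · ·│6
5│· ♟ ♟ · · ♟ · ·│5
4│· · · · · ♙ · ·│4
3│♙ · · ♙ · · · ♙│3
2│· ♙ ♙ ♔ ♙ · ♙ ♖│2
1│♖ ♘ ♗ ♕ · ♗ ♘ ·│1
  ─────────────────
  a b c d e f g h


b1, g1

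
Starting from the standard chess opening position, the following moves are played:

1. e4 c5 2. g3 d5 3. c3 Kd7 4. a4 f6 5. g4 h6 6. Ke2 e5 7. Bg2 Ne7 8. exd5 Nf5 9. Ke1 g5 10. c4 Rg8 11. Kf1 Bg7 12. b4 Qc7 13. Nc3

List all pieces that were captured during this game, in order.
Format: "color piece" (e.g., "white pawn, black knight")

Tracking captures:
  exd5: captured black pawn

black pawn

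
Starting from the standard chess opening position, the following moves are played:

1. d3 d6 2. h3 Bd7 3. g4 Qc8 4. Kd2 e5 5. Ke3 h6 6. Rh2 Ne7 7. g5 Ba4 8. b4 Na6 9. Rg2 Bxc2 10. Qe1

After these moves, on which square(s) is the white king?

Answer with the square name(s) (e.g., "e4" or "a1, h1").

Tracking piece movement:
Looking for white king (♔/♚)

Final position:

  a b c d e f g h
  ─────────────────
8│♜ · ♛ · ♚ ♝ · ♜│8
7│♟ ♟ ♟ · ♞ ♟ ♟ ·│7
6│♞ · · ♟ · · · ♟│6
5│· · · · ♟ · ♙ ·│5
4│· ♙ · · · · · ·│4
3│· · · ♙ ♔ · · ♙│3
2│♙ · ♝ · ♙ ♙ ♖ ·│2
1│♖ ♘ ♗ · ♕ ♗ ♘ ·│1
  ─────────────────
  a b c d e f g h


e3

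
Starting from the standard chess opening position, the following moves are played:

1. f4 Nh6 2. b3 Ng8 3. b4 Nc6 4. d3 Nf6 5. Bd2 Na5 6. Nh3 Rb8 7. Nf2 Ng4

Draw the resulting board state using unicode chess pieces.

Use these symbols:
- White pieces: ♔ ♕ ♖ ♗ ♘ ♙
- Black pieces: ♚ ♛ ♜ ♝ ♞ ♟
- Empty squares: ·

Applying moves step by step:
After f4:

♜ ♞ ♝ ♛ ♚ ♝ ♞ ♜
♟ ♟ ♟ ♟ ♟ ♟ ♟ ♟
· · · · · · · ·
· · · · · · · ·
· · · · · ♙ · ·
· · · · · · · ·
♙ ♙ ♙ ♙ ♙ · ♙ ♙
♖ ♘ ♗ ♕ ♔ ♗ ♘ ♖


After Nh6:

♜ ♞ ♝ ♛ ♚ ♝ · ♜
♟ ♟ ♟ ♟ ♟ ♟ ♟ ♟
· · · · · · · ♞
· · · · · · · ·
· · · · · ♙ · ·
· · · · · · · ·
♙ ♙ ♙ ♙ ♙ · ♙ ♙
♖ ♘ ♗ ♕ ♔ ♗ ♘ ♖


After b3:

♜ ♞ ♝ ♛ ♚ ♝ · ♜
♟ ♟ ♟ ♟ ♟ ♟ ♟ ♟
· · · · · · · ♞
· · · · · · · ·
· · · · · ♙ · ·
· ♙ · · · · · ·
♙ · ♙ ♙ ♙ · ♙ ♙
♖ ♘ ♗ ♕ ♔ ♗ ♘ ♖


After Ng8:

♜ ♞ ♝ ♛ ♚ ♝ ♞ ♜
♟ ♟ ♟ ♟ ♟ ♟ ♟ ♟
· · · · · · · ·
· · · · · · · ·
· · · · · ♙ · ·
· ♙ · · · · · ·
♙ · ♙ ♙ ♙ · ♙ ♙
♖ ♘ ♗ ♕ ♔ ♗ ♘ ♖


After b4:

♜ ♞ ♝ ♛ ♚ ♝ ♞ ♜
♟ ♟ ♟ ♟ ♟ ♟ ♟ ♟
· · · · · · · ·
· · · · · · · ·
· ♙ · · · ♙ · ·
· · · · · · · ·
♙ · ♙ ♙ ♙ · ♙ ♙
♖ ♘ ♗ ♕ ♔ ♗ ♘ ♖


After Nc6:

♜ · ♝ ♛ ♚ ♝ ♞ ♜
♟ ♟ ♟ ♟ ♟ ♟ ♟ ♟
· · ♞ · · · · ·
· · · · · · · ·
· ♙ · · · ♙ · ·
· · · · · · · ·
♙ · ♙ ♙ ♙ · ♙ ♙
♖ ♘ ♗ ♕ ♔ ♗ ♘ ♖


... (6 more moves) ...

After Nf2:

· ♜ ♝ ♛ ♚ ♝ · ♜
♟ ♟ ♟ ♟ ♟ ♟ ♟ ♟
· · · · · ♞ · ·
♞ · · · · · · ·
· ♙ · · · ♙ · ·
· · · ♙ · · · ·
♙ · ♙ ♗ ♙ ♘ ♙ ♙
♖ ♘ · ♕ ♔ ♗ · ♖


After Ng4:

· ♜ ♝ ♛ ♚ ♝ · ♜
♟ ♟ ♟ ♟ ♟ ♟ ♟ ♟
· · · · · · · ·
♞ · · · · · · ·
· ♙ · · · ♙ ♞ ·
· · · ♙ · · · ·
♙ · ♙ ♗ ♙ ♘ ♙ ♙
♖ ♘ · ♕ ♔ ♗ · ♖



  a b c d e f g h
  ─────────────────
8│· ♜ ♝ ♛ ♚ ♝ · ♜│8
7│♟ ♟ ♟ ♟ ♟ ♟ ♟ ♟│7
6│· · · · · · · ·│6
5│♞ · · · · · · ·│5
4│· ♙ · · · ♙ ♞ ·│4
3│· · · ♙ · · · ·│3
2│♙ · ♙ ♗ ♙ ♘ ♙ ♙│2
1│♖ ♘ · ♕ ♔ ♗ · ♖│1
  ─────────────────
  a b c d e f g h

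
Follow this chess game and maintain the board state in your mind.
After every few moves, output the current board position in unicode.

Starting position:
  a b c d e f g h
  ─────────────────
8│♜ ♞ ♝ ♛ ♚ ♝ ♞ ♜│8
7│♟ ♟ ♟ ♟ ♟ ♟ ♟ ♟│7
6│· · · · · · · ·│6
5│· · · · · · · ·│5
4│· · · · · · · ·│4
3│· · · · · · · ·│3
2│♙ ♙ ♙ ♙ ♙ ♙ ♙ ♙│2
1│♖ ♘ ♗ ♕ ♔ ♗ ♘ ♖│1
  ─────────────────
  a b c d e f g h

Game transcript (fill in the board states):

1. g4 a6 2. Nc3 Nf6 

  a b c d e f g h
  ─────────────────
8│♜ ♞ ♝ ♛ ♚ ♝ · ♜│8
7│· ♟ ♟ ♟ ♟ ♟ ♟ ♟│7
6│♟ · · · · ♞ · ·│6
5│· · · · · · · ·│5
4│· · · · · · ♙ ·│4
3│· · ♘ · · · · ·│3
2│♙ ♙ ♙ ♙ ♙ ♙ · ♙│2
1│♖ · ♗ ♕ ♔ ♗ ♘ ♖│1
  ─────────────────
  a b c d e f g h

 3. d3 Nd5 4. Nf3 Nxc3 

  a b c d e f g h
  ─────────────────
8│♜ ♞ ♝ ♛ ♚ ♝ · ♜│8
7│· ♟ ♟ ♟ ♟ ♟ ♟ ♟│7
6│♟ · · · · · · ·│6
5│· · · · · · · ·│5
4│· · · · · · ♙ ·│4
3│· · ♞ ♙ · ♘ · ·│3
2│♙ ♙ ♙ · ♙ ♙ · ♙│2
1│♖ · ♗ ♕ ♔ ♗ · ♖│1
  ─────────────────
  a b c d e f g h

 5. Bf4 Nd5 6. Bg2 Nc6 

  a b c d e f g h
  ─────────────────
8│♜ · ♝ ♛ ♚ ♝ · ♜│8
7│· ♟ ♟ ♟ ♟ ♟ ♟ ♟│7
6│♟ · ♞ · · · · ·│6
5│· · · ♞ · · · ·│5
4│· · · · · ♗ ♙ ·│4
3│· · · ♙ · ♘ · ·│3
2│♙ ♙ ♙ · ♙ ♙ ♗ ♙│2
1│♖ · · ♕ ♔ · · ♖│1
  ─────────────────
  a b c d e f g h

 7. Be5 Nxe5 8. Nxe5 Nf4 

  a b c d e f g h
  ─────────────────
8│♜ · ♝ ♛ ♚ ♝ · ♜│8
7│· ♟ ♟ ♟ ♟ ♟ ♟ ♟│7
6│♟ · · · · · · ·│6
5│· · · · ♘ · · ·│5
4│· · · · · ♞ ♙ ·│4
3│· · · ♙ · · · ·│3
2│♙ ♙ ♙ · ♙ ♙ ♗ ♙│2
1│♖ · · ♕ ♔ · · ♖│1
  ─────────────────
  a b c d e f g h



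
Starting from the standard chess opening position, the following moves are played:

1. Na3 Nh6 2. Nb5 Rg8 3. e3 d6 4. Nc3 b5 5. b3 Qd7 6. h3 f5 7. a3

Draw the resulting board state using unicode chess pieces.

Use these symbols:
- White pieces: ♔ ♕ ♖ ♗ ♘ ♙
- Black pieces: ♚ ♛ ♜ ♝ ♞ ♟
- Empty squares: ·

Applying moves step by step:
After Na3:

♜ ♞ ♝ ♛ ♚ ♝ ♞ ♜
♟ ♟ ♟ ♟ ♟ ♟ ♟ ♟
· · · · · · · ·
· · · · · · · ·
· · · · · · · ·
♘ · · · · · · ·
♙ ♙ ♙ ♙ ♙ ♙ ♙ ♙
♖ · ♗ ♕ ♔ ♗ ♘ ♖


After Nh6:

♜ ♞ ♝ ♛ ♚ ♝ · ♜
♟ ♟ ♟ ♟ ♟ ♟ ♟ ♟
· · · · · · · ♞
· · · · · · · ·
· · · · · · · ·
♘ · · · · · · ·
♙ ♙ ♙ ♙ ♙ ♙ ♙ ♙
♖ · ♗ ♕ ♔ ♗ ♘ ♖


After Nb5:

♜ ♞ ♝ ♛ ♚ ♝ · ♜
♟ ♟ ♟ ♟ ♟ ♟ ♟ ♟
· · · · · · · ♞
· ♘ · · · · · ·
· · · · · · · ·
· · · · · · · ·
♙ ♙ ♙ ♙ ♙ ♙ ♙ ♙
♖ · ♗ ♕ ♔ ♗ ♘ ♖


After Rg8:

♜ ♞ ♝ ♛ ♚ ♝ ♜ ·
♟ ♟ ♟ ♟ ♟ ♟ ♟ ♟
· · · · · · · ♞
· ♘ · · · · · ·
· · · · · · · ·
· · · · · · · ·
♙ ♙ ♙ ♙ ♙ ♙ ♙ ♙
♖ · ♗ ♕ ♔ ♗ ♘ ♖


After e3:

♜ ♞ ♝ ♛ ♚ ♝ ♜ ·
♟ ♟ ♟ ♟ ♟ ♟ ♟ ♟
· · · · · · · ♞
· ♘ · · · · · ·
· · · · · · · ·
· · · · ♙ · · ·
♙ ♙ ♙ ♙ · ♙ ♙ ♙
♖ · ♗ ♕ ♔ ♗ ♘ ♖


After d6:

♜ ♞ ♝ ♛ ♚ ♝ ♜ ·
♟ ♟ ♟ · ♟ ♟ ♟ ♟
· · · ♟ · · · ♞
· ♘ · · · · · ·
· · · · · · · ·
· · · · ♙ · · ·
♙ ♙ ♙ ♙ · ♙ ♙ ♙
♖ · ♗ ♕ ♔ ♗ ♘ ♖


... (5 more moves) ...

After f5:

♜ ♞ ♝ · ♚ ♝ ♜ ·
♟ · ♟ ♛ ♟ · ♟ ♟
· · · ♟ · · · ♞
· ♟ · · · ♟ · ·
· · · · · · · ·
· ♙ ♘ · ♙ · · ♙
♙ · ♙ ♙ · ♙ ♙ ·
♖ · ♗ ♕ ♔ ♗ ♘ ♖


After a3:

♜ ♞ ♝ · ♚ ♝ ♜ ·
♟ · ♟ ♛ ♟ · ♟ ♟
· · · ♟ · · · ♞
· ♟ · · · ♟ · ·
· · · · · · · ·
♙ ♙ ♘ · ♙ · · ♙
· · ♙ ♙ · ♙ ♙ ·
♖ · ♗ ♕ ♔ ♗ ♘ ♖



  a b c d e f g h
  ─────────────────
8│♜ ♞ ♝ · ♚ ♝ ♜ ·│8
7│♟ · ♟ ♛ ♟ · ♟ ♟│7
6│· · · ♟ · · · ♞│6
5│· ♟ · · · ♟ · ·│5
4│· · · · · · · ·│4
3│♙ ♙ ♘ · ♙ · · ♙│3
2│· · ♙ ♙ · ♙ ♙ ·│2
1│♖ · ♗ ♕ ♔ ♗ ♘ ♖│1
  ─────────────────
  a b c d e f g h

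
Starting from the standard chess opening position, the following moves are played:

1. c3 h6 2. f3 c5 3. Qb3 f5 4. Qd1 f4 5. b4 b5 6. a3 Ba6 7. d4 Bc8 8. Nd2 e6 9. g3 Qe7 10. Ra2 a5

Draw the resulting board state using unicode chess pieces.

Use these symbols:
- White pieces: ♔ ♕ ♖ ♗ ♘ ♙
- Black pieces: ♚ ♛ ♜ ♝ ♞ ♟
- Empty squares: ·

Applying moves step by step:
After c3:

♜ ♞ ♝ ♛ ♚ ♝ ♞ ♜
♟ ♟ ♟ ♟ ♟ ♟ ♟ ♟
· · · · · · · ·
· · · · · · · ·
· · · · · · · ·
· · ♙ · · · · ·
♙ ♙ · ♙ ♙ ♙ ♙ ♙
♖ ♘ ♗ ♕ ♔ ♗ ♘ ♖


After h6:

♜ ♞ ♝ ♛ ♚ ♝ ♞ ♜
♟ ♟ ♟ ♟ ♟ ♟ ♟ ·
· · · · · · · ♟
· · · · · · · ·
· · · · · · · ·
· · ♙ · · · · ·
♙ ♙ · ♙ ♙ ♙ ♙ ♙
♖ ♘ ♗ ♕ ♔ ♗ ♘ ♖


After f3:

♜ ♞ ♝ ♛ ♚ ♝ ♞ ♜
♟ ♟ ♟ ♟ ♟ ♟ ♟ ·
· · · · · · · ♟
· · · · · · · ·
· · · · · · · ·
· · ♙ · · ♙ · ·
♙ ♙ · ♙ ♙ · ♙ ♙
♖ ♘ ♗ ♕ ♔ ♗ ♘ ♖


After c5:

♜ ♞ ♝ ♛ ♚ ♝ ♞ ♜
♟ ♟ · ♟ ♟ ♟ ♟ ·
· · · · · · · ♟
· · ♟ · · · · ·
· · · · · · · ·
· · ♙ · · ♙ · ·
♙ ♙ · ♙ ♙ · ♙ ♙
♖ ♘ ♗ ♕ ♔ ♗ ♘ ♖


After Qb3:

♜ ♞ ♝ ♛ ♚ ♝ ♞ ♜
♟ ♟ · ♟ ♟ ♟ ♟ ·
· · · · · · · ♟
· · ♟ · · · · ·
· · · · · · · ·
· ♕ ♙ · · ♙ · ·
♙ ♙ · ♙ ♙ · ♙ ♙
♖ ♘ ♗ · ♔ ♗ ♘ ♖


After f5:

♜ ♞ ♝ ♛ ♚ ♝ ♞ ♜
♟ ♟ · ♟ ♟ · ♟ ·
· · · · · · · ♟
· · ♟ · · ♟ · ·
· · · · · · · ·
· ♕ ♙ · · ♙ · ·
♙ ♙ · ♙ ♙ · ♙ ♙
♖ ♘ ♗ · ♔ ♗ ♘ ♖


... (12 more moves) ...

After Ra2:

♜ ♞ ♝ · ♚ ♝ ♞ ♜
♟ · · ♟ ♛ · ♟ ·
· · · · ♟ · · ♟
· ♟ ♟ · · · · ·
· ♙ · ♙ · ♟ · ·
♙ · ♙ · · ♙ ♙ ·
♖ · · ♘ ♙ · · ♙
· · ♗ ♕ ♔ ♗ ♘ ♖


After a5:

♜ ♞ ♝ · ♚ ♝ ♞ ♜
· · · ♟ ♛ · ♟ ·
· · · · ♟ · · ♟
♟ ♟ ♟ · · · · ·
· ♙ · ♙ · ♟ · ·
♙ · ♙ · · ♙ ♙ ·
♖ · · ♘ ♙ · · ♙
· · ♗ ♕ ♔ ♗ ♘ ♖



  a b c d e f g h
  ─────────────────
8│♜ ♞ ♝ · ♚ ♝ ♞ ♜│8
7│· · · ♟ ♛ · ♟ ·│7
6│· · · · ♟ · · ♟│6
5│♟ ♟ ♟ · · · · ·│5
4│· ♙ · ♙ · ♟ · ·│4
3│♙ · ♙ · · ♙ ♙ ·│3
2│♖ · · ♘ ♙ · · ♙│2
1│· · ♗ ♕ ♔ ♗ ♘ ♖│1
  ─────────────────
  a b c d e f g h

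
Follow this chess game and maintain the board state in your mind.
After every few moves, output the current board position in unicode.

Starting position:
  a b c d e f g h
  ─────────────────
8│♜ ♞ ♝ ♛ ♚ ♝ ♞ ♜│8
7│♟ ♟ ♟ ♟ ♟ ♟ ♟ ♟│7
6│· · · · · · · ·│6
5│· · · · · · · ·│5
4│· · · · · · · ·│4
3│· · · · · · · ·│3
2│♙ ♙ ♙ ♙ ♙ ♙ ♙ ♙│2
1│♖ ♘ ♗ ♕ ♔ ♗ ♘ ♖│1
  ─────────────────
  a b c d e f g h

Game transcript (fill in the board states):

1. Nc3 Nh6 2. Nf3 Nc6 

  a b c d e f g h
  ─────────────────
8│♜ · ♝ ♛ ♚ ♝ · ♜│8
7│♟ ♟ ♟ ♟ ♟ ♟ ♟ ♟│7
6│· · ♞ · · · · ♞│6
5│· · · · · · · ·│5
4│· · · · · · · ·│4
3│· · ♘ · · ♘ · ·│3
2│♙ ♙ ♙ ♙ ♙ ♙ ♙ ♙│2
1│♖ · ♗ ♕ ♔ ♗ · ♖│1
  ─────────────────
  a b c d e f g h

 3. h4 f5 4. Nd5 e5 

  a b c d e f g h
  ─────────────────
8│♜ · ♝ ♛ ♚ ♝ · ♜│8
7│♟ ♟ ♟ ♟ · · ♟ ♟│7
6│· · ♞ · · · · ♞│6
5│· · · ♘ ♟ ♟ · ·│5
4│· · · · · · · ♙│4
3│· · · · · ♘ · ·│3
2│♙ ♙ ♙ ♙ ♙ ♙ ♙ ·│2
1│♖ · ♗ ♕ ♔ ♗ · ♖│1
  ─────────────────
  a b c d e f g h

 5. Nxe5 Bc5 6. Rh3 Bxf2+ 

  a b c d e f g h
  ─────────────────
8│♜ · ♝ ♛ ♚ · · ♜│8
7│♟ ♟ ♟ ♟ · · ♟ ♟│7
6│· · ♞ · · · · ♞│6
5│· · · ♘ ♘ ♟ · ·│5
4│· · · · · · · ♙│4
3│· · · · · · · ♖│3
2│♙ ♙ ♙ ♙ ♙ ♝ ♙ ·│2
1│♖ · ♗ ♕ ♔ ♗ · ·│1
  ─────────────────
  a b c d e f g h

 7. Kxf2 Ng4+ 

  a b c d e f g h
  ─────────────────
8│♜ · ♝ ♛ ♚ · · ♜│8
7│♟ ♟ ♟ ♟ · · ♟ ♟│7
6│· · ♞ · · · · ·│6
5│· · · ♘ ♘ ♟ · ·│5
4│· · · · · · ♞ ♙│4
3│· · · · · · · ♖│3
2│♙ ♙ ♙ ♙ ♙ ♔ ♙ ·│2
1│♖ · ♗ ♕ · ♗ · ·│1
  ─────────────────
  a b c d e f g h


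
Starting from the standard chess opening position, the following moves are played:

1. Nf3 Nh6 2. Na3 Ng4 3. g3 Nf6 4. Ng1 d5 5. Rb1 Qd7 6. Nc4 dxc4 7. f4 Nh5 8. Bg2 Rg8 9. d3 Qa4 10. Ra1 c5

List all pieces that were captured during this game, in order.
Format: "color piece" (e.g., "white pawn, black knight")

Tracking captures:
  dxc4: captured white knight

white knight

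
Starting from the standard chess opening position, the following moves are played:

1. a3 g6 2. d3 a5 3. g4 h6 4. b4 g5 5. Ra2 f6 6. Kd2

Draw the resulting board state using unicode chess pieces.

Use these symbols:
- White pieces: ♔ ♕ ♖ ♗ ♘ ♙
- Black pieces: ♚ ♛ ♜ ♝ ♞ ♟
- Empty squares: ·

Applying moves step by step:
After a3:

♜ ♞ ♝ ♛ ♚ ♝ ♞ ♜
♟ ♟ ♟ ♟ ♟ ♟ ♟ ♟
· · · · · · · ·
· · · · · · · ·
· · · · · · · ·
♙ · · · · · · ·
· ♙ ♙ ♙ ♙ ♙ ♙ ♙
♖ ♘ ♗ ♕ ♔ ♗ ♘ ♖


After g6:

♜ ♞ ♝ ♛ ♚ ♝ ♞ ♜
♟ ♟ ♟ ♟ ♟ ♟ · ♟
· · · · · · ♟ ·
· · · · · · · ·
· · · · · · · ·
♙ · · · · · · ·
· ♙ ♙ ♙ ♙ ♙ ♙ ♙
♖ ♘ ♗ ♕ ♔ ♗ ♘ ♖


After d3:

♜ ♞ ♝ ♛ ♚ ♝ ♞ ♜
♟ ♟ ♟ ♟ ♟ ♟ · ♟
· · · · · · ♟ ·
· · · · · · · ·
· · · · · · · ·
♙ · · ♙ · · · ·
· ♙ ♙ · ♙ ♙ ♙ ♙
♖ ♘ ♗ ♕ ♔ ♗ ♘ ♖


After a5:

♜ ♞ ♝ ♛ ♚ ♝ ♞ ♜
· ♟ ♟ ♟ ♟ ♟ · ♟
· · · · · · ♟ ·
♟ · · · · · · ·
· · · · · · · ·
♙ · · ♙ · · · ·
· ♙ ♙ · ♙ ♙ ♙ ♙
♖ ♘ ♗ ♕ ♔ ♗ ♘ ♖


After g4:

♜ ♞ ♝ ♛ ♚ ♝ ♞ ♜
· ♟ ♟ ♟ ♟ ♟ · ♟
· · · · · · ♟ ·
♟ · · · · · · ·
· · · · · · ♙ ·
♙ · · ♙ · · · ·
· ♙ ♙ · ♙ ♙ · ♙
♖ ♘ ♗ ♕ ♔ ♗ ♘ ♖


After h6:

♜ ♞ ♝ ♛ ♚ ♝ ♞ ♜
· ♟ ♟ ♟ ♟ ♟ · ·
· · · · · · ♟ ♟
♟ · · · · · · ·
· · · · · · ♙ ·
♙ · · ♙ · · · ·
· ♙ ♙ · ♙ ♙ · ♙
♖ ♘ ♗ ♕ ♔ ♗ ♘ ♖


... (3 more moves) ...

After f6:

♜ ♞ ♝ ♛ ♚ ♝ ♞ ♜
· ♟ ♟ ♟ ♟ · · ·
· · · · · ♟ · ♟
♟ · · · · · ♟ ·
· ♙ · · · · ♙ ·
♙ · · ♙ · · · ·
♖ · ♙ · ♙ ♙ · ♙
· ♘ ♗ ♕ ♔ ♗ ♘ ♖


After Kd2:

♜ ♞ ♝ ♛ ♚ ♝ ♞ ♜
· ♟ ♟ ♟ ♟ · · ·
· · · · · ♟ · ♟
♟ · · · · · ♟ ·
· ♙ · · · · ♙ ·
♙ · · ♙ · · · ·
♖ · ♙ ♔ ♙ ♙ · ♙
· ♘ ♗ ♕ · ♗ ♘ ♖



  a b c d e f g h
  ─────────────────
8│♜ ♞ ♝ ♛ ♚ ♝ ♞ ♜│8
7│· ♟ ♟ ♟ ♟ · · ·│7
6│· · · · · ♟ · ♟│6
5│♟ · · · · · ♟ ·│5
4│· ♙ · · · · ♙ ·│4
3│♙ · · ♙ · · · ·│3
2│♖ · ♙ ♔ ♙ ♙ · ♙│2
1│· ♘ ♗ ♕ · ♗ ♘ ♖│1
  ─────────────────
  a b c d e f g h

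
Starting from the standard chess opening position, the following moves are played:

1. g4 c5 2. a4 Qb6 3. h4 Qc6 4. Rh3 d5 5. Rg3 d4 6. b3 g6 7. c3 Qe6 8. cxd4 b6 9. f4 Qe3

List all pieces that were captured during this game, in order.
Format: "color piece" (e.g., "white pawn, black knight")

Tracking captures:
  cxd4: captured black pawn

black pawn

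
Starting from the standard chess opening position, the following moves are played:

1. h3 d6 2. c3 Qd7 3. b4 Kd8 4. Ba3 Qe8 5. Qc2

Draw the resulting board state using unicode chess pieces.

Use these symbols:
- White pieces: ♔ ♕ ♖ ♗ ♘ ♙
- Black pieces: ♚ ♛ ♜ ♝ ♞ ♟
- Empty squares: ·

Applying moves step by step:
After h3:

♜ ♞ ♝ ♛ ♚ ♝ ♞ ♜
♟ ♟ ♟ ♟ ♟ ♟ ♟ ♟
· · · · · · · ·
· · · · · · · ·
· · · · · · · ·
· · · · · · · ♙
♙ ♙ ♙ ♙ ♙ ♙ ♙ ·
♖ ♘ ♗ ♕ ♔ ♗ ♘ ♖


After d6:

♜ ♞ ♝ ♛ ♚ ♝ ♞ ♜
♟ ♟ ♟ · ♟ ♟ ♟ ♟
· · · ♟ · · · ·
· · · · · · · ·
· · · · · · · ·
· · · · · · · ♙
♙ ♙ ♙ ♙ ♙ ♙ ♙ ·
♖ ♘ ♗ ♕ ♔ ♗ ♘ ♖


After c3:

♜ ♞ ♝ ♛ ♚ ♝ ♞ ♜
♟ ♟ ♟ · ♟ ♟ ♟ ♟
· · · ♟ · · · ·
· · · · · · · ·
· · · · · · · ·
· · ♙ · · · · ♙
♙ ♙ · ♙ ♙ ♙ ♙ ·
♖ ♘ ♗ ♕ ♔ ♗ ♘ ♖


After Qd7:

♜ ♞ ♝ · ♚ ♝ ♞ ♜
♟ ♟ ♟ ♛ ♟ ♟ ♟ ♟
· · · ♟ · · · ·
· · · · · · · ·
· · · · · · · ·
· · ♙ · · · · ♙
♙ ♙ · ♙ ♙ ♙ ♙ ·
♖ ♘ ♗ ♕ ♔ ♗ ♘ ♖


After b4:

♜ ♞ ♝ · ♚ ♝ ♞ ♜
♟ ♟ ♟ ♛ ♟ ♟ ♟ ♟
· · · ♟ · · · ·
· · · · · · · ·
· ♙ · · · · · ·
· · ♙ · · · · ♙
♙ · · ♙ ♙ ♙ ♙ ·
♖ ♘ ♗ ♕ ♔ ♗ ♘ ♖


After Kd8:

♜ ♞ ♝ ♚ · ♝ ♞ ♜
♟ ♟ ♟ ♛ ♟ ♟ ♟ ♟
· · · ♟ · · · ·
· · · · · · · ·
· ♙ · · · · · ·
· · ♙ · · · · ♙
♙ · · ♙ ♙ ♙ ♙ ·
♖ ♘ ♗ ♕ ♔ ♗ ♘ ♖


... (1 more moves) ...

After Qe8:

♜ ♞ ♝ ♚ ♛ ♝ ♞ ♜
♟ ♟ ♟ · ♟ ♟ ♟ ♟
· · · ♟ · · · ·
· · · · · · · ·
· ♙ · · · · · ·
♗ · ♙ · · · · ♙
♙ · · ♙ ♙ ♙ ♙ ·
♖ ♘ · ♕ ♔ ♗ ♘ ♖


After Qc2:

♜ ♞ ♝ ♚ ♛ ♝ ♞ ♜
♟ ♟ ♟ · ♟ ♟ ♟ ♟
· · · ♟ · · · ·
· · · · · · · ·
· ♙ · · · · · ·
♗ · ♙ · · · · ♙
♙ · ♕ ♙ ♙ ♙ ♙ ·
♖ ♘ · · ♔ ♗ ♘ ♖



  a b c d e f g h
  ─────────────────
8│♜ ♞ ♝ ♚ ♛ ♝ ♞ ♜│8
7│♟ ♟ ♟ · ♟ ♟ ♟ ♟│7
6│· · · ♟ · · · ·│6
5│· · · · · · · ·│5
4│· ♙ · · · · · ·│4
3│♗ · ♙ · · · · ♙│3
2│♙ · ♕ ♙ ♙ ♙ ♙ ·│2
1│♖ ♘ · · ♔ ♗ ♘ ♖│1
  ─────────────────
  a b c d e f g h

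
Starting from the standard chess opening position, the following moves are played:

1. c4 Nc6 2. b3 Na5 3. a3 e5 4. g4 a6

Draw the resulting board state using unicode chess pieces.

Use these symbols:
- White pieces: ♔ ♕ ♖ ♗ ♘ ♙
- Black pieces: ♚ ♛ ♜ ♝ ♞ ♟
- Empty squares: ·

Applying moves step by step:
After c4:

♜ ♞ ♝ ♛ ♚ ♝ ♞ ♜
♟ ♟ ♟ ♟ ♟ ♟ ♟ ♟
· · · · · · · ·
· · · · · · · ·
· · ♙ · · · · ·
· · · · · · · ·
♙ ♙ · ♙ ♙ ♙ ♙ ♙
♖ ♘ ♗ ♕ ♔ ♗ ♘ ♖


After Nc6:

♜ · ♝ ♛ ♚ ♝ ♞ ♜
♟ ♟ ♟ ♟ ♟ ♟ ♟ ♟
· · ♞ · · · · ·
· · · · · · · ·
· · ♙ · · · · ·
· · · · · · · ·
♙ ♙ · ♙ ♙ ♙ ♙ ♙
♖ ♘ ♗ ♕ ♔ ♗ ♘ ♖


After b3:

♜ · ♝ ♛ ♚ ♝ ♞ ♜
♟ ♟ ♟ ♟ ♟ ♟ ♟ ♟
· · ♞ · · · · ·
· · · · · · · ·
· · ♙ · · · · ·
· ♙ · · · · · ·
♙ · · ♙ ♙ ♙ ♙ ♙
♖ ♘ ♗ ♕ ♔ ♗ ♘ ♖


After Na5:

♜ · ♝ ♛ ♚ ♝ ♞ ♜
♟ ♟ ♟ ♟ ♟ ♟ ♟ ♟
· · · · · · · ·
♞ · · · · · · ·
· · ♙ · · · · ·
· ♙ · · · · · ·
♙ · · ♙ ♙ ♙ ♙ ♙
♖ ♘ ♗ ♕ ♔ ♗ ♘ ♖


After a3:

♜ · ♝ ♛ ♚ ♝ ♞ ♜
♟ ♟ ♟ ♟ ♟ ♟ ♟ ♟
· · · · · · · ·
♞ · · · · · · ·
· · ♙ · · · · ·
♙ ♙ · · · · · ·
· · · ♙ ♙ ♙ ♙ ♙
♖ ♘ ♗ ♕ ♔ ♗ ♘ ♖


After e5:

♜ · ♝ ♛ ♚ ♝ ♞ ♜
♟ ♟ ♟ ♟ · ♟ ♟ ♟
· · · · · · · ·
♞ · · · ♟ · · ·
· · ♙ · · · · ·
♙ ♙ · · · · · ·
· · · ♙ ♙ ♙ ♙ ♙
♖ ♘ ♗ ♕ ♔ ♗ ♘ ♖


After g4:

♜ · ♝ ♛ ♚ ♝ ♞ ♜
♟ ♟ ♟ ♟ · ♟ ♟ ♟
· · · · · · · ·
♞ · · · ♟ · · ·
· · ♙ · · · ♙ ·
♙ ♙ · · · · · ·
· · · ♙ ♙ ♙ · ♙
♖ ♘ ♗ ♕ ♔ ♗ ♘ ♖


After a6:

♜ · ♝ ♛ ♚ ♝ ♞ ♜
· ♟ ♟ ♟ · ♟ ♟ ♟
♟ · · · · · · ·
♞ · · · ♟ · · ·
· · ♙ · · · ♙ ·
♙ ♙ · · · · · ·
· · · ♙ ♙ ♙ · ♙
♖ ♘ ♗ ♕ ♔ ♗ ♘ ♖



  a b c d e f g h
  ─────────────────
8│♜ · ♝ ♛ ♚ ♝ ♞ ♜│8
7│· ♟ ♟ ♟ · ♟ ♟ ♟│7
6│♟ · · · · · · ·│6
5│♞ · · · ♟ · · ·│5
4│· · ♙ · · · ♙ ·│4
3│♙ ♙ · · · · · ·│3
2│· · · ♙ ♙ ♙ · ♙│2
1│♖ ♘ ♗ ♕ ♔ ♗ ♘ ♖│1
  ─────────────────
  a b c d e f g h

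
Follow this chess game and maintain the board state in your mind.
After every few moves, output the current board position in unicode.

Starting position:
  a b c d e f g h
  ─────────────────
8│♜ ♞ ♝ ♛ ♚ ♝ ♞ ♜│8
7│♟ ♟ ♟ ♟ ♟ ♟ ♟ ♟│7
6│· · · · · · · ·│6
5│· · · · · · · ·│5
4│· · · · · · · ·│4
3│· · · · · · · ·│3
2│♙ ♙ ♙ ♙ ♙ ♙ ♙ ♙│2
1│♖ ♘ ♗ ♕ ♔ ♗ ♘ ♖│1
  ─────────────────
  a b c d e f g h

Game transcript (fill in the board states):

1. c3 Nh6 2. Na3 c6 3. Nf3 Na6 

  a b c d e f g h
  ─────────────────
8│♜ · ♝ ♛ ♚ ♝ · ♜│8
7│♟ ♟ · ♟ ♟ ♟ ♟ ♟│7
6│♞ · ♟ · · · · ♞│6
5│· · · · · · · ·│5
4│· · · · · · · ·│4
3│♘ · ♙ · · ♘ · ·│3
2│♙ ♙ · ♙ ♙ ♙ ♙ ♙│2
1│♖ · ♗ ♕ ♔ ♗ · ♖│1
  ─────────────────
  a b c d e f g h

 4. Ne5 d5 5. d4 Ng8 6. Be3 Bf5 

  a b c d e f g h
  ─────────────────
8│♜ · · ♛ ♚ ♝ ♞ ♜│8
7│♟ ♟ · · ♟ ♟ ♟ ♟│7
6│♞ · ♟ · · · · ·│6
5│· · · ♟ ♘ ♝ · ·│5
4│· · · ♙ · · · ·│4
3│♘ · ♙ · ♗ · · ·│3
2│♙ ♙ · · ♙ ♙ ♙ ♙│2
1│♖ · · ♕ ♔ ♗ · ♖│1
  ─────────────────
  a b c d e f g h

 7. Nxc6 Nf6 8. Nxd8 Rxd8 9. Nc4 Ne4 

  a b c d e f g h
  ─────────────────
8│· · · ♜ ♚ ♝ · ♜│8
7│♟ ♟ · · ♟ ♟ ♟ ♟│7
6│♞ · · · · · · ·│6
5│· · · ♟ · ♝ · ·│5
4│· · ♘ ♙ ♞ · · ·│4
3│· · ♙ · ♗ · · ·│3
2│♙ ♙ · · ♙ ♙ ♙ ♙│2
1│♖ · · ♕ ♔ ♗ · ♖│1
  ─────────────────
  a b c d e f g h

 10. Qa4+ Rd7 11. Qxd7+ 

  a b c d e f g h
  ─────────────────
8│· · · · ♚ ♝ · ♜│8
7│♟ ♟ · ♕ ♟ ♟ ♟ ♟│7
6│♞ · · · · · · ·│6
5│· · · ♟ · ♝ · ·│5
4│· · ♘ ♙ ♞ · · ·│4
3│· · ♙ · ♗ · · ·│3
2│♙ ♙ · · ♙ ♙ ♙ ♙│2
1│♖ · · · ♔ ♗ · ♖│1
  ─────────────────
  a b c d e f g h


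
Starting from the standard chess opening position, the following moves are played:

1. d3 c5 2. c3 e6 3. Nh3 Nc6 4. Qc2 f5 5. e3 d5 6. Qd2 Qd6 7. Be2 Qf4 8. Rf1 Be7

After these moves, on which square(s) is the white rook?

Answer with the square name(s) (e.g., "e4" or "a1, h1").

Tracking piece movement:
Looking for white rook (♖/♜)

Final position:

  a b c d e f g h
  ─────────────────
8│♜ · ♝ · ♚ · ♞ ♜│8
7│♟ ♟ · · ♝ · ♟ ♟│7
6│· · ♞ · ♟ · · ·│6
5│· · ♟ ♟ · ♟ · ·│5
4│· · · · · ♛ · ·│4
3│· · ♙ ♙ ♙ · · ♘│3
2│♙ ♙ · ♕ ♗ ♙ ♙ ♙│2
1│♖ ♘ ♗ · ♔ ♖ · ·│1
  ─────────────────
  a b c d e f g h


a1, f1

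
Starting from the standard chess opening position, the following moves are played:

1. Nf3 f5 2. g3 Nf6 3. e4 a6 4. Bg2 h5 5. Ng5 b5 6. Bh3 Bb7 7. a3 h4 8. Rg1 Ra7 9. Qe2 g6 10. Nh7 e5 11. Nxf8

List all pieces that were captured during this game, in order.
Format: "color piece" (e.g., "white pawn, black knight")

Tracking captures:
  Nxf8: captured black bishop

black bishop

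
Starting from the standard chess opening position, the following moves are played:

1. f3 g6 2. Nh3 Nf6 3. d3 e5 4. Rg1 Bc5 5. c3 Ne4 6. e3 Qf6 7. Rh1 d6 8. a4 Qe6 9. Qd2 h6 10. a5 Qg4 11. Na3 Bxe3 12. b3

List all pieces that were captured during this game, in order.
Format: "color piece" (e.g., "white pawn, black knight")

Tracking captures:
  Bxe3: captured white pawn

white pawn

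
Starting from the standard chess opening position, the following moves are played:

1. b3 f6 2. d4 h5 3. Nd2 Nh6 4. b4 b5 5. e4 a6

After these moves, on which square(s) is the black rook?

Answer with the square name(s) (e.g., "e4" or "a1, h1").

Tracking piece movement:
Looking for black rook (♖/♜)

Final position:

  a b c d e f g h
  ─────────────────
8│♜ ♞ ♝ ♛ ♚ ♝ · ♜│8
7│· · ♟ ♟ ♟ · ♟ ·│7
6│♟ · · · · ♟ · ♞│6
5│· ♟ · · · · · ♟│5
4│· ♙ · ♙ ♙ · · ·│4
3│· · · · · · · ·│3
2│♙ · ♙ ♘ · ♙ ♙ ♙│2
1│♖ · ♗ ♕ ♔ ♗ ♘ ♖│1
  ─────────────────
  a b c d e f g h


a8, h8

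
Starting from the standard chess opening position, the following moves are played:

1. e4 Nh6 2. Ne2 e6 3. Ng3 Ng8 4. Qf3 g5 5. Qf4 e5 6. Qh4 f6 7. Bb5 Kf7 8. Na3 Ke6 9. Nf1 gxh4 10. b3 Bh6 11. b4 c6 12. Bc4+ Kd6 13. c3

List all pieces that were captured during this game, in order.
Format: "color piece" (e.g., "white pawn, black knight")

Tracking captures:
  gxh4: captured white queen

white queen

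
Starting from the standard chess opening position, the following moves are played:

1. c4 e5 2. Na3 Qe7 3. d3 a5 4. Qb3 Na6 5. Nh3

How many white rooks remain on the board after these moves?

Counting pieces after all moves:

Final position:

  a b c d e f g h
  ─────────────────
8│♜ · ♝ · ♚ ♝ ♞ ♜│8
7│· ♟ ♟ ♟ ♛ ♟ ♟ ♟│7
6│♞ · · · · · · ·│6
5│♟ · · · ♟ · · ·│5
4│· · ♙ · · · · ·│4
3│♘ ♕ · ♙ · · · ♘│3
2│♙ ♙ · · ♙ ♙ ♙ ♙│2
1│♖ · ♗ · ♔ ♗ · ♖│1
  ─────────────────
  a b c d e f g h


2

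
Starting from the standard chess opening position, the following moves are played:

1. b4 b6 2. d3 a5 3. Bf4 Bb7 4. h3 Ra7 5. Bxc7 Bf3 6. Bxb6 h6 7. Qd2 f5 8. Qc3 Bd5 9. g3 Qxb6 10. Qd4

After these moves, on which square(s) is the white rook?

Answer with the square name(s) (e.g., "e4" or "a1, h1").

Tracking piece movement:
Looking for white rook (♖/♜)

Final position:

  a b c d e f g h
  ─────────────────
8│· ♞ · · ♚ ♝ ♞ ♜│8
7│♜ · · ♟ ♟ · ♟ ·│7
6│· ♛ · · · · · ♟│6
5│♟ · · ♝ · ♟ · ·│5
4│· ♙ · ♕ · · · ·│4
3│· · · ♙ · · ♙ ♙│3
2│♙ · ♙ · ♙ ♙ · ·│2
1│♖ ♘ · · ♔ ♗ ♘ ♖│1
  ─────────────────
  a b c d e f g h


a1, h1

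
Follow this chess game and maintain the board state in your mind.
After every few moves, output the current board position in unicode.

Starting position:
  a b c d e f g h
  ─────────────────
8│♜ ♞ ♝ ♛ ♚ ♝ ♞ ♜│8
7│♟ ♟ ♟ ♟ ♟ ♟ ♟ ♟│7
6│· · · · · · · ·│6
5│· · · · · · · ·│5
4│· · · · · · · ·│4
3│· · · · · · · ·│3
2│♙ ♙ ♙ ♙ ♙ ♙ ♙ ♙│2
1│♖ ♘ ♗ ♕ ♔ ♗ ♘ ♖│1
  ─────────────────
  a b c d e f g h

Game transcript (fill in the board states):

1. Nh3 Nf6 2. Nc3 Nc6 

  a b c d e f g h
  ─────────────────
8│♜ · ♝ ♛ ♚ ♝ · ♜│8
7│♟ ♟ ♟ ♟ ♟ ♟ ♟ ♟│7
6│· · ♞ · · ♞ · ·│6
5│· · · · · · · ·│5
4│· · · · · · · ·│4
3│· · ♘ · · · · ♘│3
2│♙ ♙ ♙ ♙ ♙ ♙ ♙ ♙│2
1│♖ · ♗ ♕ ♔ ♗ · ♖│1
  ─────────────────
  a b c d e f g h

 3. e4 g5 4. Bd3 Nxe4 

  a b c d e f g h
  ─────────────────
8│♜ · ♝ ♛ ♚ ♝ · ♜│8
7│♟ ♟ ♟ ♟ ♟ ♟ · ♟│7
6│· · ♞ · · · · ·│6
5│· · · · · · ♟ ·│5
4│· · · · ♞ · · ·│4
3│· · ♘ ♗ · · · ♘│3
2│♙ ♙ ♙ ♙ · ♙ ♙ ♙│2
1│♖ · ♗ ♕ ♔ · · ♖│1
  ─────────────────
  a b c d e f g h

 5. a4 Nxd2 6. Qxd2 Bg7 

  a b c d e f g h
  ─────────────────
8│♜ · ♝ ♛ ♚ · · ♜│8
7│♟ ♟ ♟ ♟ ♟ ♟ ♝ ♟│7
6│· · ♞ · · · · ·│6
5│· · · · · · ♟ ·│5
4│♙ · · · · · · ·│4
3│· · ♘ ♗ · · · ♘│3
2│· ♙ ♙ ♕ · ♙ ♙ ♙│2
1│♖ · ♗ · ♔ · · ♖│1
  ─────────────────
  a b c d e f g h

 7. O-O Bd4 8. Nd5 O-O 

  a b c d e f g h
  ─────────────────
8│♜ · ♝ ♛ · ♜ ♚ ·│8
7│♟ ♟ ♟ ♟ ♟ ♟ · ♟│7
6│· · ♞ · · · · ·│6
5│· · · ♘ · · ♟ ·│5
4│♙ · · ♝ · · · ·│4
3│· · · ♗ · · · ♘│3
2│· ♙ ♙ ♕ · ♙ ♙ ♙│2
1│♖ · ♗ · · ♖ ♔ ·│1
  ─────────────────
  a b c d e f g h

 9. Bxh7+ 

  a b c d e f g h
  ─────────────────
8│♜ · ♝ ♛ · ♜ ♚ ·│8
7│♟ ♟ ♟ ♟ ♟ ♟ · ♗│7
6│· · ♞ · · · · ·│6
5│· · · ♘ · · ♟ ·│5
4│♙ · · ♝ · · · ·│4
3│· · · · · · · ♘│3
2│· ♙ ♙ ♕ · ♙ ♙ ♙│2
1│♖ · ♗ · · ♖ ♔ ·│1
  ─────────────────
  a b c d e f g h


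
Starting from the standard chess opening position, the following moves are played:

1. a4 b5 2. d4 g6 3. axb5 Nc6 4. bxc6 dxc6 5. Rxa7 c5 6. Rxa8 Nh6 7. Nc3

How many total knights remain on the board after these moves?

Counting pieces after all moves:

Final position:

  a b c d e f g h
  ─────────────────
8│♖ · ♝ ♛ ♚ ♝ · ♜│8
7│· · ♟ · ♟ ♟ · ♟│7
6│· · · · · · ♟ ♞│6
5│· · ♟ · · · · ·│5
4│· · · ♙ · · · ·│4
3│· · ♘ · · · · ·│3
2│· ♙ ♙ · ♙ ♙ ♙ ♙│2
1│· · ♗ ♕ ♔ ♗ ♘ ♖│1
  ─────────────────
  a b c d e f g h


3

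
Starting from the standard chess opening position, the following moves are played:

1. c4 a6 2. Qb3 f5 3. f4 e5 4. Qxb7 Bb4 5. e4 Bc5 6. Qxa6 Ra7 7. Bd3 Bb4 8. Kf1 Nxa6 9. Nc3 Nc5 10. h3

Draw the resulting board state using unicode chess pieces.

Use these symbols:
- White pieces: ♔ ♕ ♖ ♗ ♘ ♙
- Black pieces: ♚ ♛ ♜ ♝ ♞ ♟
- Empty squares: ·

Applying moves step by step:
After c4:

♜ ♞ ♝ ♛ ♚ ♝ ♞ ♜
♟ ♟ ♟ ♟ ♟ ♟ ♟ ♟
· · · · · · · ·
· · · · · · · ·
· · ♙ · · · · ·
· · · · · · · ·
♙ ♙ · ♙ ♙ ♙ ♙ ♙
♖ ♘ ♗ ♕ ♔ ♗ ♘ ♖


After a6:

♜ ♞ ♝ ♛ ♚ ♝ ♞ ♜
· ♟ ♟ ♟ ♟ ♟ ♟ ♟
♟ · · · · · · ·
· · · · · · · ·
· · ♙ · · · · ·
· · · · · · · ·
♙ ♙ · ♙ ♙ ♙ ♙ ♙
♖ ♘ ♗ ♕ ♔ ♗ ♘ ♖


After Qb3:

♜ ♞ ♝ ♛ ♚ ♝ ♞ ♜
· ♟ ♟ ♟ ♟ ♟ ♟ ♟
♟ · · · · · · ·
· · · · · · · ·
· · ♙ · · · · ·
· ♕ · · · · · ·
♙ ♙ · ♙ ♙ ♙ ♙ ♙
♖ ♘ ♗ · ♔ ♗ ♘ ♖


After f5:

♜ ♞ ♝ ♛ ♚ ♝ ♞ ♜
· ♟ ♟ ♟ ♟ · ♟ ♟
♟ · · · · · · ·
· · · · · ♟ · ·
· · ♙ · · · · ·
· ♕ · · · · · ·
♙ ♙ · ♙ ♙ ♙ ♙ ♙
♖ ♘ ♗ · ♔ ♗ ♘ ♖


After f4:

♜ ♞ ♝ ♛ ♚ ♝ ♞ ♜
· ♟ ♟ ♟ ♟ · ♟ ♟
♟ · · · · · · ·
· · · · · ♟ · ·
· · ♙ · · ♙ · ·
· ♕ · · · · · ·
♙ ♙ · ♙ ♙ · ♙ ♙
♖ ♘ ♗ · ♔ ♗ ♘ ♖


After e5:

♜ ♞ ♝ ♛ ♚ ♝ ♞ ♜
· ♟ ♟ ♟ · · ♟ ♟
♟ · · · · · · ·
· · · · ♟ ♟ · ·
· · ♙ · · ♙ · ·
· ♕ · · · · · ·
♙ ♙ · ♙ ♙ · ♙ ♙
♖ ♘ ♗ · ♔ ♗ ♘ ♖


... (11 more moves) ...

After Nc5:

· · ♝ ♛ ♚ · ♞ ♜
♜ · ♟ ♟ · · ♟ ♟
· · · · · · · ·
· · ♞ · ♟ ♟ · ·
· ♝ ♙ · ♙ ♙ · ·
· · ♘ ♗ · · · ·
♙ ♙ · ♙ · · ♙ ♙
♖ · ♗ · · ♔ ♘ ♖


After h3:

· · ♝ ♛ ♚ · ♞ ♜
♜ · ♟ ♟ · · ♟ ♟
· · · · · · · ·
· · ♞ · ♟ ♟ · ·
· ♝ ♙ · ♙ ♙ · ·
· · ♘ ♗ · · · ♙
♙ ♙ · ♙ · · ♙ ·
♖ · ♗ · · ♔ ♘ ♖



  a b c d e f g h
  ─────────────────
8│· · ♝ ♛ ♚ · ♞ ♜│8
7│♜ · ♟ ♟ · · ♟ ♟│7
6│· · · · · · · ·│6
5│· · ♞ · ♟ ♟ · ·│5
4│· ♝ ♙ · ♙ ♙ · ·│4
3│· · ♘ ♗ · · · ♙│3
2│♙ ♙ · ♙ · · ♙ ·│2
1│♖ · ♗ · · ♔ ♘ ♖│1
  ─────────────────
  a b c d e f g h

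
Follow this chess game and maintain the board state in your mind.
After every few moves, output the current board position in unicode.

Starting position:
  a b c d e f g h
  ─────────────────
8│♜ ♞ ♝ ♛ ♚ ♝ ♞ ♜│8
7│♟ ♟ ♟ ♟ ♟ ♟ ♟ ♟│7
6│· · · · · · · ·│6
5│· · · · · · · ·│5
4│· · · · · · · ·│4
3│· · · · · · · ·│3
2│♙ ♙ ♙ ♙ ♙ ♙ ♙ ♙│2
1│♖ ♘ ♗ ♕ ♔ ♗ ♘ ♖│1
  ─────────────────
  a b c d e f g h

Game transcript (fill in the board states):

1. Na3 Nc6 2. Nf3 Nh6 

  a b c d e f g h
  ─────────────────
8│♜ · ♝ ♛ ♚ ♝ · ♜│8
7│♟ ♟ ♟ ♟ ♟ ♟ ♟ ♟│7
6│· · ♞ · · · · ♞│6
5│· · · · · · · ·│5
4│· · · · · · · ·│4
3│♘ · · · · ♘ · ·│3
2│♙ ♙ ♙ ♙ ♙ ♙ ♙ ♙│2
1│♖ · ♗ ♕ ♔ ♗ · ♖│1
  ─────────────────
  a b c d e f g h

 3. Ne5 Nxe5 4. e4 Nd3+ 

  a b c d e f g h
  ─────────────────
8│♜ · ♝ ♛ ♚ ♝ · ♜│8
7│♟ ♟ ♟ ♟ ♟ ♟ ♟ ♟│7
6│· · · · · · · ♞│6
5│· · · · · · · ·│5
4│· · · · ♙ · · ·│4
3│♘ · · ♞ · · · ·│3
2│♙ ♙ ♙ ♙ · ♙ ♙ ♙│2
1│♖ · ♗ ♕ ♔ ♗ · ♖│1
  ─────────────────
  a b c d e f g h

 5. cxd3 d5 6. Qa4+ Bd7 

  a b c d e f g h
  ─────────────────
8│♜ · · ♛ ♚ ♝ · ♜│8
7│♟ ♟ ♟ ♝ ♟ ♟ ♟ ♟│7
6│· · · · · · · ♞│6
5│· · · ♟ · · · ·│5
4│♕ · · · ♙ · · ·│4
3│♘ · · ♙ · · · ·│3
2│♙ ♙ · ♙ · ♙ ♙ ♙│2
1│♖ · ♗ · ♔ ♗ · ♖│1
  ─────────────────
  a b c d e f g h

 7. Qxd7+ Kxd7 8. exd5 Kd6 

  a b c d e f g h
  ─────────────────
8│♜ · · ♛ · ♝ · ♜│8
7│♟ ♟ ♟ · ♟ ♟ ♟ ♟│7
6│· · · ♚ · · · ♞│6
5│· · · ♙ · · · ·│5
4│· · · · · · · ·│4
3│♘ · · ♙ · · · ·│3
2│♙ ♙ · ♙ · ♙ ♙ ♙│2
1│♖ · ♗ · ♔ ♗ · ♖│1
  ─────────────────
  a b c d e f g h

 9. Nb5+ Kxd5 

  a b c d e f g h
  ─────────────────
8│♜ · · ♛ · ♝ · ♜│8
7│♟ ♟ ♟ · ♟ ♟ ♟ ♟│7
6│· · · · · · · ♞│6
5│· ♘ · ♚ · · · ·│5
4│· · · · · · · ·│4
3│· · · ♙ · · · ·│3
2│♙ ♙ · ♙ · ♙ ♙ ♙│2
1│♖ · ♗ · ♔ ♗ · ♖│1
  ─────────────────
  a b c d e f g h


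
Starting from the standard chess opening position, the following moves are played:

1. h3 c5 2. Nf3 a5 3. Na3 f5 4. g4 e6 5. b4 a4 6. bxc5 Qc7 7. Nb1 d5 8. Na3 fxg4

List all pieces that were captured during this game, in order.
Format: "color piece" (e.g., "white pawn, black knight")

Tracking captures:
  bxc5: captured black pawn
  fxg4: captured white pawn

black pawn, white pawn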